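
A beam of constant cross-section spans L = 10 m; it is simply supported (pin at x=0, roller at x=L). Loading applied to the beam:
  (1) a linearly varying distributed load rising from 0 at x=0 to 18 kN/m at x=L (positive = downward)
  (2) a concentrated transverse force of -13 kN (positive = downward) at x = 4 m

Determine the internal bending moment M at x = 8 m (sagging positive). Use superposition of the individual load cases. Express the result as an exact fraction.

Load 1 — triangular load w₀=18 kN/m (0→w₀ over full span):
  M_1 = w₀Lx/6 - w₀x³/(6L) = 18·10·8/6 - 18·8³/(6·10) = 432/5 kN·m
Load 2 — point force P=-13 kN at a=4 m (b=L-a=6):
  M_2 = Pa(L-x)/L  [x>a] = (-13)·4·(10-8)/10 = -52/5 kN·m
Superposition: M = Σ M_i = 76 kN·m ≈ 76.000000 kN·m

M(8) = 76 kN·m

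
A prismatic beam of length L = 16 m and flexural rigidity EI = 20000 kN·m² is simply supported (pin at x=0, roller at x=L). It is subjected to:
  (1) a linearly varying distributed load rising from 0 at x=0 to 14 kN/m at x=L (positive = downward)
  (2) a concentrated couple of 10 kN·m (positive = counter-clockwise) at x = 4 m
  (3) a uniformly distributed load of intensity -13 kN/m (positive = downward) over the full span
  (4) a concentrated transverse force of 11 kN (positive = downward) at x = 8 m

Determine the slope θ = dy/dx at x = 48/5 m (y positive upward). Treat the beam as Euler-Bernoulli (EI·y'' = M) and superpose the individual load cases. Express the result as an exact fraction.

θ(48/5) = -1724579/112500000 rad

Load 1 — triangular load w₀=14 kN/m (0→w₀ over full span):
  θ_1 = -w₀(7L⁴-30L²x²+15x⁴)/(360LEI) = -14·(7·16⁴-30·16²·(48/5)²+15·(48/5)⁴)/(360·16·20000) = 51968/3515625 rad
Load 2 — applied couple M₀=10 kN·m at a=4 m (b=L-a=12):
  θ_2 = (M₀x²/(2L)-M₀(x-a)+C₁)/EI  [x>a] with C₁=M₀(3b²-L²)/(6L)=55/3 = (10·(48/5)²/(2·16)-10·((48/5)-4)+(55/3))/20000 = -133/300000 rad
Load 3 — uniform load w=-13 kN/m over full span:
  θ_3 = -w(L³-6Lx²+4x³)/(24EI) = -(-13)·(16³-6·16·(48/5)²+4·(48/5)³)/(24·20000) = -7696/234375 rad
Load 4 — point force P=11 kN at a=8 m (b=L-a=8):
  θ_4 = -Pa(2L²-6Lx+3x²+a²)/(6LEI)  [x>a] = -11·8·(2·16²-6·16·(48/5)+3·(48/5)²+8²)/(6·16·20000) = 99/31250 rad
Superposition: θ = Σ θ_i = -1724579/112500000 rad ≈ -0.015330 rad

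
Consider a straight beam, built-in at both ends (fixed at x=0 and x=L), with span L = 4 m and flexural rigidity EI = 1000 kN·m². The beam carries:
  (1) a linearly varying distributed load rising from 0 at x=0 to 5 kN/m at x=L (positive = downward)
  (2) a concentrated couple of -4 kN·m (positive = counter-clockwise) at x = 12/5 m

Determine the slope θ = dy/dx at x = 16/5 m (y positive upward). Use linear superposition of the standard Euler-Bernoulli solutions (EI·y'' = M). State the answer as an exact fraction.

θ(16/5) = 302/234375 rad

Load 1 — triangular load w₀=5 kN/m (0→w₀ over full span):
  θ_1 = -w₀(2x(L-x)(L-2x)(x+2L)+x²(L-x)²)/(120LEI) = -5·(2·(16/5)·(4-(16/5))·(4-2·(16/5))·((16/5)+2·4)+(16/5)²·(4-(16/5))²)/(120·4·1000) = 64/46875 rad
Load 2 — applied couple M₀=-4 kN·m at a=12/5 m (b=L-a=8/5):
  θ_2 = (R_Ax²/2 - M_Ax - M₀(x-a))/EI  [x>a] with R_A=-36/25, M_A=-32/25 = ((-36/25)·(16/5)²/2 - (-32/25)·(16/5) - (-4)·((16/5)-(12/5)))/1000 = -6/78125 rad
Superposition: θ = Σ θ_i = 302/234375 rad ≈ 0.001289 rad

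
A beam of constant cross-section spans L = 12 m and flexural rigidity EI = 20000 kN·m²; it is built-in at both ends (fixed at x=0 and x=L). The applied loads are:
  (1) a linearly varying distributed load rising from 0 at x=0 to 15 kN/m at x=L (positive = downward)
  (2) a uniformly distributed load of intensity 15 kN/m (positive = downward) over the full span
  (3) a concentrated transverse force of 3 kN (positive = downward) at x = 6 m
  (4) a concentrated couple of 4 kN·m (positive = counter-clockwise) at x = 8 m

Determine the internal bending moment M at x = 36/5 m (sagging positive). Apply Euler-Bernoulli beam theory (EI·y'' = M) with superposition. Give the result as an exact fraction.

M(36/5) = 19261/150 kN·m

Load 1 — triangular load w₀=15 kN/m (0→w₀ over full span):
  M_1 = 3w₀Lx/20 - w₀L²/30 - w₀x³/(6L) = 3·15·12·(36/5)/20 - 15·12²/30 - 15·(36/5)³/(6·12) = 1116/25 kN·m
Load 2 — uniform load w=15 kN/m over full span:
  M_2 = wLx/2 - wL²/12 - wx²/2 = 15·12·(36/5)/2 - 15·12²/12 - 15·(36/5)²/2 = 396/5 kN·m
Load 3 — point force P=3 kN at a=6 m (b=L-a=6):
  M_3 = Pa²(a+3b)(L-x)/L³ - Pa²b/L²  [x>a] = 3·6²·(6+3·6)·(12-(36/5))/12³ - 3·6²·6/12² = 27/10 kN·m
Load 4 — applied couple M₀=4 kN·m at a=8 m (b=L-a=4):
  M_4 = R_Ax - M_A  [x≤a] with R_A=4/9, M_A=4/3 = (4/9)·(36/5) - (4/3) = 28/15 kN·m
Superposition: M = Σ M_i = 19261/150 kN·m ≈ 128.406667 kN·m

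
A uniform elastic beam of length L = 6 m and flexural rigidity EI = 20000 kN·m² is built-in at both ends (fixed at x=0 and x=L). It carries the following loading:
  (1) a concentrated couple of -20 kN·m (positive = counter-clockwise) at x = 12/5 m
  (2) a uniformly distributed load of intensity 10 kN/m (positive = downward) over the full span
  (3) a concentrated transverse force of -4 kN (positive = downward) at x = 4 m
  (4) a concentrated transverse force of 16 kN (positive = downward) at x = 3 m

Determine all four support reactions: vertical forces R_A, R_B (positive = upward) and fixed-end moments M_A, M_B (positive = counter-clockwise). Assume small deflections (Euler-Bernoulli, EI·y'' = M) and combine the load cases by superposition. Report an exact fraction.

Load 1 — applied couple M₀=-20 kN·m at a=12/5 m (b=L-a=18/5):
  R_A = 6M₀ab/L³ = 6·(-20)·(12/5)·(18/5)/6³ = -24/5 kN
  M_A = M₀b(2a-b)/L² = (-20)·(18/5)·(2·(12/5)-(18/5))/6² = -12/5 kN·m
  R_B = -6M₀ab/L³ = -6·(-20)·(12/5)·(18/5)/6³ = 24/5 kN
  M_B = M₀a(2b-a)/L² = (-20)·(12/5)·(2·(18/5)-(12/5))/6² = -32/5 kN·m
Load 2 — uniform load w=10 kN/m over full span:
  R_A = wL/2 = 10·6/2 = 30 kN
  M_A = wL²/12 = 10·6²/12 = 30 kN·m
  R_B = wL/2 = 10·6/2 = 30 kN
  M_B = -wL²/12 = -10·6²/12 = -30 kN·m
Load 3 — point force P=-4 kN at a=4 m (b=L-a=2):
  R_A = Pb²(3a+b)/L³ = (-4)·2²·(3·4+2)/6³ = -28/27 kN
  M_A = Pab²/L² = (-4)·4·2²/6² = -16/9 kN·m
  R_B = Pa²(a+3b)/L³ = (-4)·4²·(4+3·2)/6³ = -80/27 kN
  M_B = -Pa²b/L² = -(-4)·4²·2/6² = 32/9 kN·m
Load 4 — point force P=16 kN at a=3 m (b=L-a=3):
  R_A = Pb²(3a+b)/L³ = 16·3²·(3·3+3)/6³ = 8 kN
  M_A = Pab²/L² = 16·3·3²/6² = 12 kN·m
  R_B = Pa²(a+3b)/L³ = 16·3²·(3+3·3)/6³ = 8 kN
  M_B = -Pa²b/L² = -16·3²·3/6² = -12 kN·m
Superposition: R_A = 4342/135 kN, M_A = 1702/45 kN·m, R_B = 5378/135 kN, M_B = -2018/45 kN·m

R_A = 4342/135 kN, M_A = 1702/45 kN·m, R_B = 5378/135 kN, M_B = -2018/45 kN·m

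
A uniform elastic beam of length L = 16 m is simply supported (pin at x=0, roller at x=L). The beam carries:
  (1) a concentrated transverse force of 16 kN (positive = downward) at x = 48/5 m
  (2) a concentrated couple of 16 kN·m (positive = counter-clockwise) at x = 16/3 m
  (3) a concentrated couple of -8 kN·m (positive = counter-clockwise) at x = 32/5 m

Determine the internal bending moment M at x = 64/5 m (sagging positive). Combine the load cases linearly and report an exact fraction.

Load 1 — point force P=16 kN at a=48/5 m (b=L-a=32/5):
  M_1 = Pa(L-x)/L  [x>a] = 16·(48/5)·(16-(64/5))/16 = 768/25 kN·m
Load 2 — applied couple M₀=16 kN·m at a=16/3 m (b=L-a=32/3):
  M_2 = M₀x/L - M₀  [x>a] = 16·(64/5)/16 - 16 = -16/5 kN·m
Load 3 — applied couple M₀=-8 kN·m at a=32/5 m (b=L-a=48/5):
  M_3 = M₀x/L - M₀  [x>a] = (-8)·(64/5)/16 - (-8) = 8/5 kN·m
Superposition: M = Σ M_i = 728/25 kN·m ≈ 29.120000 kN·m

M(64/5) = 728/25 kN·m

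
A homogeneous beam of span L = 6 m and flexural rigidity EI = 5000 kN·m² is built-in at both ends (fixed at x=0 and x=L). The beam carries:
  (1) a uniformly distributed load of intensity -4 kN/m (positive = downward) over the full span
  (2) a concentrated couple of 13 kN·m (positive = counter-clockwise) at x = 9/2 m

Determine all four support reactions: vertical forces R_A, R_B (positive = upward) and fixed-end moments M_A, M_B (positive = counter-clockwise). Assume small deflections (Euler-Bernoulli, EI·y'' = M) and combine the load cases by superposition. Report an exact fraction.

Load 1 — uniform load w=-4 kN/m over full span:
  R_A = wL/2 = (-4)·6/2 = -12 kN
  M_A = wL²/12 = (-4)·6²/12 = -12 kN·m
  R_B = wL/2 = (-4)·6/2 = -12 kN
  M_B = -wL²/12 = -(-4)·6²/12 = 12 kN·m
Load 2 — applied couple M₀=13 kN·m at a=9/2 m (b=L-a=3/2):
  R_A = 6M₀ab/L³ = 6·13·(9/2)·(3/2)/6³ = 39/16 kN
  M_A = M₀b(2a-b)/L² = 13·(3/2)·(2·(9/2)-(3/2))/6² = 65/16 kN·m
  R_B = -6M₀ab/L³ = -6·13·(9/2)·(3/2)/6³ = -39/16 kN
  M_B = M₀a(2b-a)/L² = 13·(9/2)·(2·(3/2)-(9/2))/6² = -39/16 kN·m
Superposition: R_A = -153/16 kN, M_A = -127/16 kN·m, R_B = -231/16 kN, M_B = 153/16 kN·m

R_A = -153/16 kN, M_A = -127/16 kN·m, R_B = -231/16 kN, M_B = 153/16 kN·m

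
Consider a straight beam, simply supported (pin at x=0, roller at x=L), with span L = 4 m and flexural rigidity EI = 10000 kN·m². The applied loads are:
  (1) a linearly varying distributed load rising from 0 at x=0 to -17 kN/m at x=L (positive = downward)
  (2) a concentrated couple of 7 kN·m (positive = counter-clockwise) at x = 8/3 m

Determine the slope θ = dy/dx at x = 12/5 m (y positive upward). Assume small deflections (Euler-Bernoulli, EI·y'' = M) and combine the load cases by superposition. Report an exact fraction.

θ(12/5) = -10351/28125000 rad

Load 1 — triangular load w₀=-17 kN/m (0→w₀ over full span):
  θ_1 = -w₀(7L⁴-30L²x²+15x⁴)/(360LEI) = -(-17)·(7·4⁴-30·4²·(12/5)²+15·(12/5)⁴)/(360·4·10000) = -1972/3515625 rad
Load 2 — applied couple M₀=7 kN·m at a=8/3 m (b=L-a=4/3):
  θ_2 = (M₀x²/(2L)+C₁)/EI  [x≤a] with C₁=M₀(3b²-L²)/(6L)=-28/9 = (7·(12/5)²/(2·4)+(-28/9))/10000 = 217/1125000 rad
Superposition: θ = Σ θ_i = -10351/28125000 rad ≈ -0.000368 rad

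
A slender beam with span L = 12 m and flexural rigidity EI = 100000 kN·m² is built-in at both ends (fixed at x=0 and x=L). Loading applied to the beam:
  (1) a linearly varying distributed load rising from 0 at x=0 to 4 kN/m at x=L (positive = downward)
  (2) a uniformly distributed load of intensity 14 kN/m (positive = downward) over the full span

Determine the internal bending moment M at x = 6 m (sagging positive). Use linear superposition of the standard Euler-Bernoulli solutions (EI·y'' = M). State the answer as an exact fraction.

Load 1 — triangular load w₀=4 kN/m (0→w₀ over full span):
  M_1 = 3w₀Lx/20 - w₀L²/30 - w₀x³/(6L) = 3·4·12·6/20 - 4·12²/30 - 4·6³/(6·12) = 12 kN·m
Load 2 — uniform load w=14 kN/m over full span:
  M_2 = wLx/2 - wL²/12 - wx²/2 = 14·12·6/2 - 14·12²/12 - 14·6²/2 = 84 kN·m
Superposition: M = Σ M_i = 96 kN·m ≈ 96.000000 kN·m

M(6) = 96 kN·m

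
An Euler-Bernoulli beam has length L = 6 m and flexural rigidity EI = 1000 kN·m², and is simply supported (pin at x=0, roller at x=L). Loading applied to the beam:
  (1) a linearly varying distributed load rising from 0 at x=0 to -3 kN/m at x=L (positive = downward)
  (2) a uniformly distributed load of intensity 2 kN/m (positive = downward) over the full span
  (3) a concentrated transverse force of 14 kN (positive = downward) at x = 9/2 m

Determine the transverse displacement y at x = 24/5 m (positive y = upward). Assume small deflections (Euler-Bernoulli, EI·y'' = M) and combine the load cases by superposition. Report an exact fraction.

Load 1 — triangular load w₀=-3 kN/m (0→w₀ over full span):
  y_1 = -w₀x(7L⁴-10L²x²+3x⁴)/(360LEI) = -(-3)·(24/5)·(7·6⁴-10·6²·(24/5)²+3·(24/5)⁴)/(360·6·1000) = 30861/1953125 m
Load 2 — uniform load w=2 kN/m over full span:
  y_2 = -wx(L³-2Lx²+x³)/(24EI) = -2·(24/5)·(6³-2·6·(24/5)²+(24/5)³)/(24·1000) = -1566/78125 m
Load 3 — point force P=14 kN at a=9/2 m (b=L-a=3/2):
  y_3 = -Pa(L-x)(2Lx-a²-x²)/(6LEI)  [x>a] = -14·(9/2)·(6-(24/5))·(2·6·(24/5)-(9/2)²-(24/5)²)/(6·6·1000) = -30051/1000000 m
Superposition: y = Σ y_i = -4286871/125000000 m ≈ -0.034295 m

y(24/5) = -4286871/125000000 m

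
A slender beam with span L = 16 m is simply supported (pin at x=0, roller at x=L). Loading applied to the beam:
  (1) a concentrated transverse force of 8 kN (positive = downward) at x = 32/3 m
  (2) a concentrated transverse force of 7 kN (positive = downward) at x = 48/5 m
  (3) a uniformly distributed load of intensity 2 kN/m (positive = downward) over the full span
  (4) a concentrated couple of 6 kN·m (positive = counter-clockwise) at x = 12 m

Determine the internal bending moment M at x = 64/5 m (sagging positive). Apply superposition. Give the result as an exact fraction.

Load 1 — point force P=8 kN at a=32/3 m (b=L-a=16/3):
  M_1 = Pa(L-x)/L  [x>a] = 8·(32/3)·(16-(64/5))/16 = 256/15 kN·m
Load 2 — point force P=7 kN at a=48/5 m (b=L-a=32/5):
  M_2 = Pa(L-x)/L  [x>a] = 7·(48/5)·(16-(64/5))/16 = 336/25 kN·m
Load 3 — uniform load w=2 kN/m over full span:
  M_3 = wx(L-x)/2 = 2·(64/5)·(16-(64/5))/2 = 1024/25 kN·m
Load 4 — applied couple M₀=6 kN·m at a=12 m (b=L-a=4):
  M_4 = M₀x/L - M₀  [x>a] = 6·(64/5)/16 - 6 = -6/5 kN·m
Superposition: M = Σ M_i = 1054/15 kN·m ≈ 70.266667 kN·m

M(64/5) = 1054/15 kN·m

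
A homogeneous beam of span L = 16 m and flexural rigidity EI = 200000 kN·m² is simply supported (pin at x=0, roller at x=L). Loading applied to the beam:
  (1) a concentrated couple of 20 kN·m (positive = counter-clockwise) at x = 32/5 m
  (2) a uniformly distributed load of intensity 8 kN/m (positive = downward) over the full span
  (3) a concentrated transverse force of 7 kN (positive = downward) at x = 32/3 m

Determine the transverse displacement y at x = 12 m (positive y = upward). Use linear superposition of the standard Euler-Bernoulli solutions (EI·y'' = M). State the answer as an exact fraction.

Load 1 — applied couple M₀=20 kN·m at a=32/5 m (b=L-a=48/5):
  y_1 = (M₀x³/(6L)-M₀(x-a)²/2+C₁x)/EI  [x>a] with C₁=M₀(3b²-L²)/(6L)=64/15 = (20·12³/(6·16)-20·(12-(32/5))²/2+(64/15)·12)/200000 = 61/125000 m
Load 2 — uniform load w=8 kN/m over full span:
  y_2 = -wx(L³-2Lx²+x³)/(24EI) = -8·12·(16³-2·16·12²+12³)/(24·200000) = -76/3125 m
Load 3 — point force P=7 kN at a=32/3 m (b=L-a=16/3):
  y_3 = -Pa(L-x)(2Lx-a²-x²)/(6LEI)  [x>a] = -7·(32/3)·(16-12)·(2·16·12-(32/3)²-12²)/(6·16·200000) = -497/253125 m
Superposition: y = Σ y_i = -261179/10125000 m ≈ -0.025795 m

y(12) = -261179/10125000 m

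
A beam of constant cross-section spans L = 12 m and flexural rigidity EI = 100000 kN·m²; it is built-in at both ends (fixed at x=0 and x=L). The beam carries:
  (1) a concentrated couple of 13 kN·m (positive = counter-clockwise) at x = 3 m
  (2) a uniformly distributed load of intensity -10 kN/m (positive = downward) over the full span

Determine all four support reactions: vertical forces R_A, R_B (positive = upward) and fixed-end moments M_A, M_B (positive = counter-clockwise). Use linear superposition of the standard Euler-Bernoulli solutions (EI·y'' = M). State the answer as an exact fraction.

Load 1 — applied couple M₀=13 kN·m at a=3 m (b=L-a=9):
  R_A = 6M₀ab/L³ = 6·13·3·9/12³ = 39/32 kN
  M_A = M₀b(2a-b)/L² = 13·9·(2·3-9)/12² = -39/16 kN·m
  R_B = -6M₀ab/L³ = -6·13·3·9/12³ = -39/32 kN
  M_B = M₀a(2b-a)/L² = 13·3·(2·9-3)/12² = 65/16 kN·m
Load 2 — uniform load w=-10 kN/m over full span:
  R_A = wL/2 = (-10)·12/2 = -60 kN
  M_A = wL²/12 = (-10)·12²/12 = -120 kN·m
  R_B = wL/2 = (-10)·12/2 = -60 kN
  M_B = -wL²/12 = -(-10)·12²/12 = 120 kN·m
Superposition: R_A = -1881/32 kN, M_A = -1959/16 kN·m, R_B = -1959/32 kN, M_B = 1985/16 kN·m

R_A = -1881/32 kN, M_A = -1959/16 kN·m, R_B = -1959/32 kN, M_B = 1985/16 kN·m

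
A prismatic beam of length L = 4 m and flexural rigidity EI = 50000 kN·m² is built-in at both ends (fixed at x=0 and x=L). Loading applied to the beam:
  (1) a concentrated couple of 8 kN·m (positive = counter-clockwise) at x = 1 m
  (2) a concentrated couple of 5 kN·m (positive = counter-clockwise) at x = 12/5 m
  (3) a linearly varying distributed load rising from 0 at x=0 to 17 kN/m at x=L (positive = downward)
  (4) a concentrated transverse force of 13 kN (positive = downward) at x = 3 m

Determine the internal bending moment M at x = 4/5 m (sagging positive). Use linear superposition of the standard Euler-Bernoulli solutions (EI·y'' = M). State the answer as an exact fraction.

M(4/5) = 6349/6000 kN·m

Load 1 — applied couple M₀=8 kN·m at a=1 m (b=L-a=3):
  M_1 = R_Ax - M_A  [x≤a] with R_A=9/4, M_A=-3/2 = (9/4)·(4/5) - (-3/2) = 33/10 kN·m
Load 2 — applied couple M₀=5 kN·m at a=12/5 m (b=L-a=8/5):
  M_2 = R_Ax - M_A  [x≤a] with R_A=9/5, M_A=8/5 = (9/5)·(4/5) - (8/5) = -4/25 kN·m
Load 3 — triangular load w₀=17 kN/m (0→w₀ over full span):
  M_3 = 3w₀Lx/20 - w₀L²/30 - w₀x³/(6L) = 3·17·4·(4/5)/20 - 17·4²/30 - 17·(4/5)³/(6·4) = -476/375 kN·m
Load 4 — point force P=13 kN at a=3 m (b=L-a=1):
  M_4 = Pb²(3a+b)x/L³ - Pab²/L²  [x≤a] = 13·1²·(3·3+1)·(4/5)/4³ - 13·3·1²/4² = -13/16 kN·m
Superposition: M = Σ M_i = 6349/6000 kN·m ≈ 1.058167 kN·m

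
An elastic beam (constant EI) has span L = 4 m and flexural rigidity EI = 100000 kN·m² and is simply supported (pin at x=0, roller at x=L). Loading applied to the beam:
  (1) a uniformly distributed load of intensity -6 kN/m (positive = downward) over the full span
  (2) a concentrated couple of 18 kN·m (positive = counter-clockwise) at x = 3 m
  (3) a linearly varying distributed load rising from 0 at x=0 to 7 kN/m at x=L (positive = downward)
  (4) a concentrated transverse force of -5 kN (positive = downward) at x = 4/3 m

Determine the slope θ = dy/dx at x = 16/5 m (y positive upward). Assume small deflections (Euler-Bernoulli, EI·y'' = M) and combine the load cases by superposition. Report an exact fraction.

θ(16/5) = 230257/20250000000 rad

Load 1 — uniform load w=-6 kN/m over full span:
  θ_1 = -w(L³-6Lx²+4x³)/(24EI) = -(-6)·(4³-6·4·(16/5)²+4·(16/5)³)/(24·100000) = -99/781250 rad
Load 2 — applied couple M₀=18 kN·m at a=3 m (b=L-a=1):
  θ_2 = (M₀x²/(2L)-M₀(x-a)+C₁)/EI  [x>a] with C₁=M₀(3b²-L²)/(6L)=-39/4 = (18·(16/5)²/(2·4)-18·((16/5)-3)+(-39/4))/100000 = 969/10000000 rad
Load 3 — triangular load w₀=7 kN/m (0→w₀ over full span):
  θ_3 = -w₀(7L⁴-30L²x²+15x⁴)/(360LEI) = -7·(7·4⁴-30·4²·(16/5)²+15·(16/5)⁴)/(360·4·100000) = 5299/70312500 rad
Load 4 — point force P=-5 kN at a=4/3 m (b=L-a=8/3):
  θ_4 = -Pa(2L²-6Lx+3x²+a²)/(6LEI)  [x>a] = -(-5)·(4/3)·(2·4²-6·4·(16/5)+3·(16/5)²+(4/3)²)/(6·4·100000) = -173/5062500 rad
Superposition: θ = Σ θ_i = 230257/20250000000 rad ≈ 0.000011 rad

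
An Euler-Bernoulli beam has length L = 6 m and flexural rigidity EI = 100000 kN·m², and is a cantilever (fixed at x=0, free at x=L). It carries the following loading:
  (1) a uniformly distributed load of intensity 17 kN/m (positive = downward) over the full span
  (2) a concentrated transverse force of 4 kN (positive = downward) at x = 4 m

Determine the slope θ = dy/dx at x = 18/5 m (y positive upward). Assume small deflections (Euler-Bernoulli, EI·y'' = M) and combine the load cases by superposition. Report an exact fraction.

θ(18/5) = -18891/3125000 rad

Load 1 — uniform load w=17 kN/m over full span:
  θ_1 = -wx(x²-3Lx+3L²)/(6EI) = -17·(18/5)·((18/5)²-3·6·(18/5)+3·6²)/(6·100000) = -17901/3125000 rad
Load 2 — point force P=4 kN at a=4 m (b=L-a=2):
  θ_2 = -Px(2a-x)/(2EI)  [x≤a] = -4·(18/5)·(2·4-(18/5))/(2·100000) = -99/312500 rad
Superposition: θ = Σ θ_i = -18891/3125000 rad ≈ -0.006045 rad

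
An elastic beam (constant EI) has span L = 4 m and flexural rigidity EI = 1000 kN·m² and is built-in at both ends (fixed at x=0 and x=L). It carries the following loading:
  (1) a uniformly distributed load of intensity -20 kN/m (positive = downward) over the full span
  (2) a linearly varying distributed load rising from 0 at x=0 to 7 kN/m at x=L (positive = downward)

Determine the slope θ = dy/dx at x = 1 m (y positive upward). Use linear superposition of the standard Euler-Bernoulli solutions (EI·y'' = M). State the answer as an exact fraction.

θ(1) = 1327/160000 rad

Load 1 — uniform load w=-20 kN/m over full span:
  θ_1 = -wx(L-x)(L-2x)/(12EI) = -(-20)·1·(4-1)·(4-2·1)/(12·1000) = 1/100 rad
Load 2 — triangular load w₀=7 kN/m (0→w₀ over full span):
  θ_2 = -w₀(2x(L-x)(L-2x)(x+2L)+x²(L-x)²)/(120LEI) = -7·(2·1·(4-1)·(4-2·1)·(1+2·4)+1²·(4-1)²)/(120·4·1000) = -273/160000 rad
Superposition: θ = Σ θ_i = 1327/160000 rad ≈ 0.008294 rad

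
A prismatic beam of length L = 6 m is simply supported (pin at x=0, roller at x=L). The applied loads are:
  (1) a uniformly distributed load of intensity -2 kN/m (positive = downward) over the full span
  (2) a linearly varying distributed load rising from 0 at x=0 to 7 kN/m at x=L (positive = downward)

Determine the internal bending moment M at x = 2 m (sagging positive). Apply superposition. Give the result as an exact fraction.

M(2) = 40/9 kN·m

Load 1 — uniform load w=-2 kN/m over full span:
  M_1 = wx(L-x)/2 = (-2)·2·(6-2)/2 = -8 kN·m
Load 2 — triangular load w₀=7 kN/m (0→w₀ over full span):
  M_2 = w₀Lx/6 - w₀x³/(6L) = 7·6·2/6 - 7·2³/(6·6) = 112/9 kN·m
Superposition: M = Σ M_i = 40/9 kN·m ≈ 4.444444 kN·m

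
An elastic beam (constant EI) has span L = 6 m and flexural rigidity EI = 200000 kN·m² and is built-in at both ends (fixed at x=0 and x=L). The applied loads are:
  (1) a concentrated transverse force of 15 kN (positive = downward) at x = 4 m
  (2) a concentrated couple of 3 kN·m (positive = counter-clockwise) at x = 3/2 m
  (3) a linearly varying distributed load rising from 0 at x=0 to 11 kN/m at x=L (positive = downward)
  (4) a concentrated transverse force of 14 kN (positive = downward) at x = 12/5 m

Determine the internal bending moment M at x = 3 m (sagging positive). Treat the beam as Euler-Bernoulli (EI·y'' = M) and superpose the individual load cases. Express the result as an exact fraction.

Load 1 — point force P=15 kN at a=4 m (b=L-a=2):
  M_1 = Pb²(3a+b)x/L³ - Pab²/L²  [x≤a] = 15·2²·(3·4+2)·3/6³ - 15·4·2²/6² = 5 kN·m
Load 2 — applied couple M₀=3 kN·m at a=3/2 m (b=L-a=9/2):
  M_2 = R_Ax - M_A - M₀  [x>a] with R_A=9/16, M_A=-9/16 = (9/16)·3 - (-9/16) - 3 = -3/4 kN·m
Load 3 — triangular load w₀=11 kN/m (0→w₀ over full span):
  M_3 = 3w₀Lx/20 - w₀L²/30 - w₀x³/(6L) = 3·11·6·3/20 - 11·6²/30 - 11·3³/(6·6) = 33/4 kN·m
Load 4 — point force P=14 kN at a=12/5 m (b=L-a=18/5):
  M_4 = Pa²(a+3b)(L-x)/L³ - Pa²b/L²  [x>a] = 14·(12/5)²·((12/5)+3·(18/5))·(6-3)/6³ - 14·(12/5)²·(18/5)/6² = 168/25 kN·m
Superposition: M = Σ M_i = 961/50 kN·m ≈ 19.220000 kN·m

M(3) = 961/50 kN·m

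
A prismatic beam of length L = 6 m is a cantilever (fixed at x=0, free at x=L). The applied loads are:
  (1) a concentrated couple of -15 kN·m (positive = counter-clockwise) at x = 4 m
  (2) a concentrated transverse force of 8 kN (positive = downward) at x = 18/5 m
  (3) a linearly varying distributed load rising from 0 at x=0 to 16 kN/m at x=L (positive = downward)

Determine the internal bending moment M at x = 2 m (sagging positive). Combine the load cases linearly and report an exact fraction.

M(2) = -5731/45 kN·m

Load 1 — applied couple M₀=-15 kN·m at a=4 m (b=L-a=2):
  M_1 = M₀  [x≤a] = (-15) = -15 kN·m
Load 2 — point force P=8 kN at a=18/5 m (b=L-a=12/5):
  M_2 = -P(a-x)  [x≤a] = -8·((18/5)-2) = -64/5 kN·m
Load 3 — triangular load w₀=16 kN/m (0→w₀ over full span):
  M_3 = w₀Lx/2 - w₀L²/3 - w₀x³/(6L) = 16·6·2/2 - 16·6²/3 - 16·2³/(6·6) = -896/9 kN·m
Superposition: M = Σ M_i = -5731/45 kN·m ≈ -127.355556 kN·m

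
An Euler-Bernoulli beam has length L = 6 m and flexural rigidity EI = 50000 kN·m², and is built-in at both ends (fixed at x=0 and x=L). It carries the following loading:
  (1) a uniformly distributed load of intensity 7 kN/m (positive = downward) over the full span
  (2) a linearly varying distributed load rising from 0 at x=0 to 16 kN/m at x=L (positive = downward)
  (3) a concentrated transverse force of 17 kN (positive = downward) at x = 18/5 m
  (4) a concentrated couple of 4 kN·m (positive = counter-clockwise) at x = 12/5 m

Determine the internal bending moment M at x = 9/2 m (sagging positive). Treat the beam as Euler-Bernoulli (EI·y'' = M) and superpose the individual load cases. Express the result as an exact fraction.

M(9/2) = 9401/1000 kN·m

Load 1 — uniform load w=7 kN/m over full span:
  M_1 = wLx/2 - wL²/12 - wx²/2 = 7·6·(9/2)/2 - 7·6²/12 - 7·(9/2)²/2 = 21/8 kN·m
Load 2 — triangular load w₀=16 kN/m (0→w₀ over full span):
  M_2 = 3w₀Lx/20 - w₀L²/30 - w₀x³/(6L) = 3·16·6·(9/2)/20 - 16·6²/30 - 16·(9/2)³/(6·6) = 51/10 kN·m
Load 3 — point force P=17 kN at a=18/5 m (b=L-a=12/5):
  M_3 = Pa²(a+3b)(L-x)/L³ - Pa²b/L²  [x>a] = 17·(18/5)²·((18/5)+3·(12/5))·(6-(9/2))/6³ - 17·(18/5)²·(12/5)/6² = 459/250 kN·m
Load 4 — applied couple M₀=4 kN·m at a=12/5 m (b=L-a=18/5):
  M_4 = R_Ax - M_A - M₀  [x>a] with R_A=24/25, M_A=12/25 = (24/25)·(9/2) - (12/25) - 4 = -4/25 kN·m
Superposition: M = Σ M_i = 9401/1000 kN·m ≈ 9.401000 kN·m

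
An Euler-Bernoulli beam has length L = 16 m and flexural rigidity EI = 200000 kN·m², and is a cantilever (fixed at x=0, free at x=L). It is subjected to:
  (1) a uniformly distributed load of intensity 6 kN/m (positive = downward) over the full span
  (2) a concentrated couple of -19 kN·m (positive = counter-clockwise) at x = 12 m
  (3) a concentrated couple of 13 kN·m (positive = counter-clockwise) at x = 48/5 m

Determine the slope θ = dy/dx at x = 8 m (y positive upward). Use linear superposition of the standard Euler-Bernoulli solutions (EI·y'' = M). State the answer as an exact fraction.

Load 1 — uniform load w=6 kN/m over full span:
  θ_1 = -wx(x²-3Lx+3L²)/(6EI) = -6·8·(8²-3·16·8+3·16²)/(6·200000) = -56/3125 rad
Load 2 — applied couple M₀=-19 kN·m at a=12 m (b=L-a=4):
  θ_2 = M₀x/EI  [x≤a] = (-19)·8/200000 = -19/25000 rad
Load 3 — applied couple M₀=13 kN·m at a=48/5 m (b=L-a=32/5):
  θ_3 = M₀x/EI  [x≤a] = 13·8/200000 = 13/25000 rad
Superposition: θ = Σ θ_i = -227/12500 rad ≈ -0.018160 rad

θ(8) = -227/12500 rad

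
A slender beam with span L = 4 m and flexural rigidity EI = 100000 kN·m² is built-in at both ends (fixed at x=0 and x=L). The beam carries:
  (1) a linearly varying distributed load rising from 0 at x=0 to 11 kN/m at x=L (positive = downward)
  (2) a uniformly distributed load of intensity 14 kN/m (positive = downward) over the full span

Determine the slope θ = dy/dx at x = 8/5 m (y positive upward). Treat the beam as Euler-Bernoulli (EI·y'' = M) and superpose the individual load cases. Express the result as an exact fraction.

Load 1 — triangular load w₀=11 kN/m (0→w₀ over full span):
  θ_1 = -w₀(2x(L-x)(L-2x)(x+2L)+x²(L-x)²)/(120LEI) = -11·(2·(8/5)·(4-(8/5))·(4-2·(8/5))·((8/5)+2·4)+(8/5)²·(4-(8/5))²)/(120·4·100000) = -33/1953125 rad
Load 2 — uniform load w=14 kN/m over full span:
  θ_2 = -wx(L-x)(L-2x)/(12EI) = -14·(8/5)·(4-(8/5))·(4-2·(8/5))/(12·100000) = -14/390625 rad
Superposition: θ = Σ θ_i = -103/1953125 rad ≈ -0.000053 rad

θ(8/5) = -103/1953125 rad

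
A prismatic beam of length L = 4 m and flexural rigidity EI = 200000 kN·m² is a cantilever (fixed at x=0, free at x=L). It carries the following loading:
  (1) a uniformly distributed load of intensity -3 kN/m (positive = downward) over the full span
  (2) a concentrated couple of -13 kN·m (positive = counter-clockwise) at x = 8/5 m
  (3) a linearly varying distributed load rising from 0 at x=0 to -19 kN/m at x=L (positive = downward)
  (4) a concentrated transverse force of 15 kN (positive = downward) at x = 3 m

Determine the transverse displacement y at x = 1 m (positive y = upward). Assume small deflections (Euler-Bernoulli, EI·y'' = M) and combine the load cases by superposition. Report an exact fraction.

y(1) = 13439/96000000 m

Load 1 — uniform load w=-3 kN/m over full span:
  y_1 = -wx²(x²-4Lx+6L²)/(24EI) = -(-3)·1²·(1²-4·4·1+6·4²)/(24·200000) = 81/1600000 m
Load 2 — applied couple M₀=-13 kN·m at a=8/5 m (b=L-a=12/5):
  y_2 = M₀x²/(2EI)  [x≤a] = (-13)·1²/(2·200000) = -13/400000 m
Load 3 — triangular load w₀=-19 kN/m (0→w₀ over full span):
  y_3 = (w₀Lx³/12-w₀L²x²/6-w₀x⁵/(120L))/EI = ((-19)·4·1³/12-(-19)·4²·1²/6-(-19)·1⁵/(120·4))/200000 = 21299/96000000 m
Load 4 — point force P=15 kN at a=3 m (b=L-a=1):
  y_4 = -Px²(3a-x)/(6EI)  [x≤a] = -15·1²·(3·3-1)/(6·200000) = -1/10000 m
Superposition: y = Σ y_i = 13439/96000000 m ≈ 0.000140 m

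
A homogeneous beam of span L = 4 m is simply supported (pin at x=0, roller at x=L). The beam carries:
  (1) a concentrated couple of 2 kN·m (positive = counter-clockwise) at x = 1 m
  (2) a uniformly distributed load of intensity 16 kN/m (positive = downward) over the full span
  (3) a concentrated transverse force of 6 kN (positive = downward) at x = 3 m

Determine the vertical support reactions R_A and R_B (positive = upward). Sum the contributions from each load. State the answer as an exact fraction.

R_A = 34 kN, R_B = 36 kN

Load 1 — applied couple M₀=2 kN·m at a=1 m (b=L-a=3):
  R_A = M₀/L = 2/4 = 1/2 kN
  R_B = -M₀/L = -2/4 = -1/2 kN
Load 2 — uniform load w=16 kN/m over full span:
  R_A = wL/2 = 16·4/2 = 32 kN
  R_B = wL/2 = 16·4/2 = 32 kN
Load 3 — point force P=6 kN at a=3 m (b=L-a=1):
  R_A = Pb/L = 6·1/4 = 3/2 kN
  R_B = Pa/L = 6·3/4 = 9/2 kN
Superposition: R_A = 34 kN, R_B = 36 kN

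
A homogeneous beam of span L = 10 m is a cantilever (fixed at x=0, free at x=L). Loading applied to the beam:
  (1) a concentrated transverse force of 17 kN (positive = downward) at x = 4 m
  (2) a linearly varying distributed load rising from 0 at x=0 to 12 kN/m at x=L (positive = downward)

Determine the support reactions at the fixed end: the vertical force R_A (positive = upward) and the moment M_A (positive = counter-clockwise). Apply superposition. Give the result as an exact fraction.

Load 1 — point force P=17 kN at a=4 m (b=L-a=6):
  R_A = P = 17 kN
  M_A = Pa = 17·4 = 68 kN·m
Load 2 — triangular load w₀=12 kN/m (0→w₀ over full span):
  R_A = w₀L/2 = 12·10/2 = 60 kN
  M_A = w₀L²/3 = 12·10²/3 = 400 kN·m
Superposition: R_A = 77 kN, M_A = 468 kN·m

R_A = 77 kN, M_A = 468 kN·m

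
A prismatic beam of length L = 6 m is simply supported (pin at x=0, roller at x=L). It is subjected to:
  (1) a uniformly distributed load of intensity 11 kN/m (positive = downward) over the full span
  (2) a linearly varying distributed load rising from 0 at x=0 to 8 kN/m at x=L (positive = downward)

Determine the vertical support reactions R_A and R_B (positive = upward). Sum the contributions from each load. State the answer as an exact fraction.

R_A = 41 kN, R_B = 49 kN

Load 1 — uniform load w=11 kN/m over full span:
  R_A = wL/2 = 11·6/2 = 33 kN
  R_B = wL/2 = 11·6/2 = 33 kN
Load 2 — triangular load w₀=8 kN/m (0→w₀ over full span):
  R_A = w₀L/6 = 8·6/6 = 8 kN
  R_B = w₀L/3 = 8·6/3 = 16 kN
Superposition: R_A = 41 kN, R_B = 49 kN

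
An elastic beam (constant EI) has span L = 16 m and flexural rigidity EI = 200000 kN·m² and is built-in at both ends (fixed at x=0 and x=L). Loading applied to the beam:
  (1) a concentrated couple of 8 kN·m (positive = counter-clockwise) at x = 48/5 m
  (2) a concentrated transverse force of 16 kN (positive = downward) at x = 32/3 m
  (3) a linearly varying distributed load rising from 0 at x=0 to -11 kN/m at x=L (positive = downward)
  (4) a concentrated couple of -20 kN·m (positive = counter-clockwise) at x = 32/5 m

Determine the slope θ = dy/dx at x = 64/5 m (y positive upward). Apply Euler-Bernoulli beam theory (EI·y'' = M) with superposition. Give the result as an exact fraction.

θ(64/5) = -31556/52734375 rad

Load 1 — applied couple M₀=8 kN·m at a=48/5 m (b=L-a=32/5):
  θ_1 = (R_Ax²/2 - M_Ax - M₀(x-a))/EI  [x>a] with R_A=18/25, M_A=64/25 = ((18/25)·(64/5)²/2 - (64/25)·(64/5) - 8·((64/5)-(48/5)))/200000 = 6/1953125 rad
Load 2 — point force P=16 kN at a=32/3 m (b=L-a=16/3):
  θ_2 = Pa²(L-x)(2bL-(3b+a)(L-x))/(2L³EI)  [x>a] = 16·(32/3)²·(16-(64/5))·(2·(16/3)·16-(3·(16/3)+(32/3))·(16-(64/5)))/(2·16³·200000) = 128/421875 rad
Load 3 — triangular load w₀=-11 kN/m (0→w₀ over full span):
  θ_3 = -w₀(2x(L-x)(L-2x)(x+2L)+x²(L-x)²)/(120LEI) = -(-11)·(2·(64/5)·(16-(64/5))·(16-2·(64/5))·((64/5)+2·16)+(64/5)²·(16-(64/5))²)/(120·16·200000) = -5632/5859375 rad
Load 4 — applied couple M₀=-20 kN·m at a=32/5 m (b=L-a=48/5):
  θ_4 = (R_Ax²/2 - M_Ax - M₀(x-a))/EI  [x>a] with R_A=-9/5, M_A=-12/5 = ((-9/5)·(64/5)²/2 - (-12/5)·(64/5) - (-20)·((64/5)-(32/5)))/200000 = 22/390625 rad
Superposition: θ = Σ θ_i = -31556/52734375 rad ≈ -0.000598 rad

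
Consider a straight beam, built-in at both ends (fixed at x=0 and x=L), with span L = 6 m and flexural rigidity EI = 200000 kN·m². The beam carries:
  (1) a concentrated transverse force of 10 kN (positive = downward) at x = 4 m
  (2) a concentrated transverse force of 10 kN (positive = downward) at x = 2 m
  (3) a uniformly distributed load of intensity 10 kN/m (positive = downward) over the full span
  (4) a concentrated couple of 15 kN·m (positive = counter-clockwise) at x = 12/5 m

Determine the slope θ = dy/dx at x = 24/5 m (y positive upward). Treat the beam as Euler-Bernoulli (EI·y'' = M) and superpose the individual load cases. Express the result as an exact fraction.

θ(24/5) = 179/1562500 rad

Load 1 — point force P=10 kN at a=4 m (b=L-a=2):
  θ_1 = Pa²(L-x)(2bL-(3b+a)(L-x))/(2L³EI)  [x>a] = 10·4²·(6-(24/5))·(2·2·6-(3·2+4)·(6-(24/5)))/(2·6³·200000) = 1/37500 rad
Load 2 — point force P=10 kN at a=2 m (b=L-a=4):
  θ_2 = Pa²(L-x)(2bL-(3b+a)(L-x))/(2L³EI)  [x>a] = 10·2²·(6-(24/5))·(2·4·6-(3·4+2)·(6-(24/5)))/(2·6³·200000) = 13/750000 rad
Load 3 — uniform load w=10 kN/m over full span:
  θ_3 = -wx(L-x)(L-2x)/(12EI) = -10·(24/5)·(6-(24/5))·(6-2·(24/5))/(12·200000) = 27/312500 rad
Load 4 — applied couple M₀=15 kN·m at a=12/5 m (b=L-a=18/5):
  θ_4 = (R_Ax²/2 - M_Ax - M₀(x-a))/EI  [x>a] with R_A=18/5, M_A=9/5 = ((18/5)·(24/5)²/2 - (9/5)·(24/5) - 15·((24/5)-(12/5)))/200000 = -99/6250000 rad
Superposition: θ = Σ θ_i = 179/1562500 rad ≈ 0.000115 rad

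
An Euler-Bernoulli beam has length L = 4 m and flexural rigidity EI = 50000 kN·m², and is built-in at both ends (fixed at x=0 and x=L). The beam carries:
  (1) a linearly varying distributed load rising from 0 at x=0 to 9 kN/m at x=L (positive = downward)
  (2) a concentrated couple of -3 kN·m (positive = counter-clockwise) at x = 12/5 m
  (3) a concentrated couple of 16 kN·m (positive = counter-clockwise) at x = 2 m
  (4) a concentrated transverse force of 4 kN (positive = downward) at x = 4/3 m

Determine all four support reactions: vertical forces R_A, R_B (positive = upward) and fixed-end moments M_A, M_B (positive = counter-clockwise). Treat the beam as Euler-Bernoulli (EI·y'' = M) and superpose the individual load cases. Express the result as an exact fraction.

R_A = 8966/675 kN, M_A = 6892/675 kN·m, R_B = 5884/675 kN, M_B = -3203/675 kN·m

Load 1 — triangular load w₀=9 kN/m (0→w₀ over full span):
  R_A = 3w₀L/20 = 3·9·4/20 = 27/5 kN
  M_A = w₀L²/30 = 9·4²/30 = 24/5 kN·m
  R_B = 7w₀L/20 = 7·9·4/20 = 63/5 kN
  M_B = -w₀L²/20 = -9·4²/20 = -36/5 kN·m
Load 2 — applied couple M₀=-3 kN·m at a=12/5 m (b=L-a=8/5):
  R_A = 6M₀ab/L³ = 6·(-3)·(12/5)·(8/5)/4³ = -27/25 kN
  M_A = M₀b(2a-b)/L² = (-3)·(8/5)·(2·(12/5)-(8/5))/4² = -24/25 kN·m
  R_B = -6M₀ab/L³ = -6·(-3)·(12/5)·(8/5)/4³ = 27/25 kN
  M_B = M₀a(2b-a)/L² = (-3)·(12/5)·(2·(8/5)-(12/5))/4² = -9/25 kN·m
Load 3 — applied couple M₀=16 kN·m at a=2 m (b=L-a=2):
  R_A = 6M₀ab/L³ = 6·16·2·2/4³ = 6 kN
  M_A = M₀b(2a-b)/L² = 16·2·(2·2-2)/4² = 4 kN·m
  R_B = -6M₀ab/L³ = -6·16·2·2/4³ = -6 kN
  M_B = M₀a(2b-a)/L² = 16·2·(2·2-2)/4² = 4 kN·m
Load 4 — point force P=4 kN at a=4/3 m (b=L-a=8/3):
  R_A = Pb²(3a+b)/L³ = 4·(8/3)²·(3·(4/3)+(8/3))/4³ = 80/27 kN
  M_A = Pab²/L² = 4·(4/3)·(8/3)²/4² = 64/27 kN·m
  R_B = Pa²(a+3b)/L³ = 4·(4/3)²·((4/3)+3·(8/3))/4³ = 28/27 kN
  M_B = -Pa²b/L² = -4·(4/3)²·(8/3)/4² = -32/27 kN·m
Superposition: R_A = 8966/675 kN, M_A = 6892/675 kN·m, R_B = 5884/675 kN, M_B = -3203/675 kN·m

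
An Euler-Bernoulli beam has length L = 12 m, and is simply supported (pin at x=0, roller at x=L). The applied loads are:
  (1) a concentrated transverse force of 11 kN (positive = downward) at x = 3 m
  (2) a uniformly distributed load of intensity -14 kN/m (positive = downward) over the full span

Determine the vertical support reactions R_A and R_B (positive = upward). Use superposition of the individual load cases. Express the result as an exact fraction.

Load 1 — point force P=11 kN at a=3 m (b=L-a=9):
  R_A = Pb/L = 11·9/12 = 33/4 kN
  R_B = Pa/L = 11·3/12 = 11/4 kN
Load 2 — uniform load w=-14 kN/m over full span:
  R_A = wL/2 = (-14)·12/2 = -84 kN
  R_B = wL/2 = (-14)·12/2 = -84 kN
Superposition: R_A = -303/4 kN, R_B = -325/4 kN

R_A = -303/4 kN, R_B = -325/4 kN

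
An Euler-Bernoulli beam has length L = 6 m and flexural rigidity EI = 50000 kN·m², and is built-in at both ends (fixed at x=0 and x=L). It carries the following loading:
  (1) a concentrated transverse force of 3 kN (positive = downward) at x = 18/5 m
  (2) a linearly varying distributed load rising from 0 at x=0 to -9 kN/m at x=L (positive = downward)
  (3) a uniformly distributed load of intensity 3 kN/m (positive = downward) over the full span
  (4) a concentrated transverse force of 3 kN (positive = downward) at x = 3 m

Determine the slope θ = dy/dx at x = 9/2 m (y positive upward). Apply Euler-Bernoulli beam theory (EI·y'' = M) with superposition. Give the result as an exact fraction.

Load 1 — point force P=3 kN at a=18/5 m (b=L-a=12/5):
  θ_1 = Pa²(L-x)(2bL-(3b+a)(L-x))/(2L³EI)  [x>a] = 3·(18/5)²·(6-(9/2))·(2·(12/5)·6-(3·(12/5)+(18/5))·(6-(9/2)))/(2·6³·50000) = 1701/50000000 rad
Load 2 — triangular load w₀=-9 kN/m (0→w₀ over full span):
  θ_2 = -w₀(2x(L-x)(L-2x)(x+2L)+x²(L-x)²)/(120LEI) = -(-9)·(2·(9/2)·(6-(9/2))·(6-2·(9/2))·((9/2)+2·6)+(9/2)²·(6-(9/2))²)/(120·6·50000) = -9963/64000000 rad
Load 3 — uniform load w=3 kN/m over full span:
  θ_3 = -wx(L-x)(L-2x)/(12EI) = -3·(9/2)·(6-(9/2))·(6-2·(9/2))/(12·50000) = 81/800000 rad
Load 4 — point force P=3 kN at a=3 m (b=L-a=3):
  θ_4 = Pa²(L-x)(2bL-(3b+a)(L-x))/(2L³EI)  [x>a] = 3·3²·(6-(9/2))·(2·3·6-(3·3+3)·(6-(9/2)))/(2·6³·50000) = 27/800000 rad
Superposition: θ = Σ θ_i = 21357/1600000000 rad ≈ 0.000013 rad

θ(9/2) = 21357/1600000000 rad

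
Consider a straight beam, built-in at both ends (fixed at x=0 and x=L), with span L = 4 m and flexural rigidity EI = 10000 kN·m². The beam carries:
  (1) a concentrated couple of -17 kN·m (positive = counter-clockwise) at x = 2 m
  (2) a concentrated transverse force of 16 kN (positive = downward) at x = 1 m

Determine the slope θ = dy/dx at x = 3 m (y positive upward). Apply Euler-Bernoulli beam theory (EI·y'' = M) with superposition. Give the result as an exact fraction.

θ(3) = 9/32000 rad

Load 1 — applied couple M₀=-17 kN·m at a=2 m (b=L-a=2):
  θ_1 = (R_Ax²/2 - M_Ax - M₀(x-a))/EI  [x>a] with R_A=-51/8, M_A=-17/4 = ((-51/8)·3²/2 - (-17/4)·3 - (-17)·(3-2))/10000 = 17/160000 rad
Load 2 — point force P=16 kN at a=1 m (b=L-a=3):
  θ_2 = Pa²(L-x)(2bL-(3b+a)(L-x))/(2L³EI)  [x>a] = 16·1²·(4-3)·(2·3·4-(3·3+1)·(4-3))/(2·4³·10000) = 7/40000 rad
Superposition: θ = Σ θ_i = 9/32000 rad ≈ 0.000281 rad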